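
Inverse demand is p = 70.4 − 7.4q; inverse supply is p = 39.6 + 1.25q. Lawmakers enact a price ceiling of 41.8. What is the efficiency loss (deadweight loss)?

Competitive equilibrium: 70.4 − 7.4q = 39.6 + 1.25q → q* = 3.5607, p* = 44.0509.
At the ceiling p = 41.8, quantity supplied = (41.8 − 39.6)/1.25 = 1.76.
Willingness to pay at q' = 1.76: 70.4 − 7.4·1.76 = 57.376.
Δq = 3.5607 − 1.76 = 1.8007; wedge = 57.376 − 41.8 = 15.576.
The triangle = ½ × 1.8007 × 15.576 = 14.02.

14.02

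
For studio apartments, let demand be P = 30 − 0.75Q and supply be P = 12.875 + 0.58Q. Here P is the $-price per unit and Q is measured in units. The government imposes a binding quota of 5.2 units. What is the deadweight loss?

Competitive equilibrium: 30 − 0.75Q = 12.875 + 0.58Q → Q* = 12.8759, P* = 20.343.
At Q = 5.2: demand price = 30 − 0.75·5.2 = 26.1; supply price = 12.875 + 0.58·5.2 = 15.891.
ΔQ = 12.8759 − 5.2 = 7.6759; wedge = 26.1 − 15.891 = 10.209.
The triangle = ½ × 7.6759 × 10.209 = $39.18.

$39.18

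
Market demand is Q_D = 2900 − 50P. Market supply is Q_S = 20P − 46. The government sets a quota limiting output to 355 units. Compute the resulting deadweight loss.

In inverse form: demand P = 58 − 0.02Q, supply P = 2.3 + 0.05Q.
Competitive equilibrium: 58 − 0.02Q = 2.3 + 0.05Q → Q* = 795.7143, P* = 42.0857.
At Q = 355: demand price = 58 − 0.02·355 = 50.9; supply price = 2.3 + 0.05·355 = 20.05.
ΔQ = 795.7143 − 355 = 440.7143; wedge = 50.9 − 20.05 = 30.85.
Deadweight loss = ½ × 440.7143 × 30.85 = 6798.02.

6798.02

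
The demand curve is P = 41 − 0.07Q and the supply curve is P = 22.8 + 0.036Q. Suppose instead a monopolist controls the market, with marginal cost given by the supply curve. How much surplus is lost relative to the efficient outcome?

Competitive equilibrium: 41 − 0.07Q = 22.8 + 0.036Q → Q* = 171.6981, P* = 28.9811.
Marginal revenue: MR = 41 − 0.14Q. Set MR = MC: 41 − 0.14Q = 22.8 + 0.036Q → Q_m = 103.4091.
Price P_m = 41 − 0.07·103.4091 = 33.7614; MC(Q_m) = 22.8 + 0.036·103.4091 = 26.5227.
Competitive Q* = 171.6981, so ΔQ = 68.289; wedge = 33.7614 − 26.5227 = 7.2387.
DWL = ½ × 68.289 × 7.2387 = 247.16.

247.16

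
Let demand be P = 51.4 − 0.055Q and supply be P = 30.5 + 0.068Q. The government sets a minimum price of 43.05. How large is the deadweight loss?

Competitive equilibrium: 51.4 − 0.055Q = 30.5 + 0.068Q → Q* = 169.9187, P* = 42.0545.
At the floor P = 43.05, quantity demanded = (51.4 − 43.05)/0.055 = 151.8182.
Sellers' marginal cost at Q' = 151.8182: 30.5 + 0.068·151.8182 = 40.8236.
ΔQ = 169.9187 − 151.8182 = 18.1005; wedge = 43.05 − 40.8236 = 2.2264.
The triangle = ½ × 18.1005 × 2.2264 = 20.15.

20.15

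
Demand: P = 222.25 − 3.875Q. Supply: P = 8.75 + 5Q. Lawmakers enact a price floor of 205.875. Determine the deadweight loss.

Competitive equilibrium: 222.25 − 3.875Q = 8.75 + 5Q → Q* = 24.05634, P* = 129.03169.
At the floor P = 205.875, quantity demanded = (222.25 − 205.875)/3.875 = 4.22581.
Sellers' marginal cost at Q' = 4.22581: 8.75 + 5·4.22581 = 29.87905.
ΔQ = 24.05634 − 4.22581 = 19.83053; wedge = 205.875 − 29.87905 = 175.99595.
The triangle = ½ × 19.83053 × 175.99595 = 1745.05.

1745.05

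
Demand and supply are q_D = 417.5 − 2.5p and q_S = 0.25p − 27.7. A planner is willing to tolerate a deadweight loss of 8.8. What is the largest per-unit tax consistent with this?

8.8

In inverse form: demand p = 167 − 0.4q, supply p = 110.8 + 4q.
Competitive equilibrium: 167 − 0.4q = 110.8 + 4q → q* = 12.7727, p* = 161.8909.
A tax t gives Δq = t/4.4 and wedge t, so DWL = t²/8.8.
t²/8.8 = 8.8 → t² = 77.44 → t = 8.8.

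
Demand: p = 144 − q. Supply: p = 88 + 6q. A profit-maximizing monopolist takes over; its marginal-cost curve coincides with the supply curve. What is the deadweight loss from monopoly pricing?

Competitive equilibrium: 144 − q = 88 + 6q → q* = 8, p* = 136.
Marginal revenue: MR = 144 − 2q. Set MR = MC: 144 − 2q = 88 + 6q → q_m = 7.
Price p_m = 144 − 1·7 = 137; MC(q_m) = 88 + 6·7 = 130.
Competitive q* = 8, so Δq = 1; wedge = 137 − 130 = 7.
DWL = ½ × 1 × 7 = 3.50.

3.50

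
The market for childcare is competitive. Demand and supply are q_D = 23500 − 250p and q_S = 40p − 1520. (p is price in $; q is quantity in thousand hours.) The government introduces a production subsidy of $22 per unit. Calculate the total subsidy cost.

$59172.41 thousand

In inverse form: demand p = 94 − 0.004q, supply p = 38 + 0.025q.
Competitive equilibrium: 94 − 0.004q = 38 + 0.025q → q* = 1931.0345, p* = 86.2759.
The subsidy lowers effective supply by 22: p = 16 + 0.025q.
New quantity: 94 − 0.004q = 16 + 0.025q → q' = 2689.6552.
Total subsidy cost = 22 × 2689.6552 = $59172.41 thousand.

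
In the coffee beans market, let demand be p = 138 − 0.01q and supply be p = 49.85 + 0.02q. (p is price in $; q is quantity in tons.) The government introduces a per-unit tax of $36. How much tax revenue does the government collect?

Competitive equilibrium: 138 − 0.01q = 49.85 + 0.02q → q* = 2938.3333, p* = 108.6167.
With the tax, the buyer price exceeds the seller price by 36: (138 − 0.01q) − (49.85 + 0.02q) = 36 → q' = 1738.3333.
Tax revenue = 36 × 1738.3333 = $62580.

$62580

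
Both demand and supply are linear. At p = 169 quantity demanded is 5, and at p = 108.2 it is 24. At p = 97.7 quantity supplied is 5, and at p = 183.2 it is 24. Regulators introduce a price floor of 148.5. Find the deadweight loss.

31.35

Demand slope = (108.2 − 169)/(24 − 5) = −3.2, so p = 185 − 3.2q.
Supply slope = (183.2 − 97.7)/(24 − 5) = 4.5, so p = 75.2 + 4.5q.
Competitive equilibrium: 185 − 3.2q = 75.2 + 4.5q → q* = 14.2597, p* = 139.3688.
At the floor p = 148.5, quantity demanded = (185 − 148.5)/3.2 = 11.4063.
Sellers' marginal cost at q' = 11.4063: 75.2 + 4.5·11.4063 = 126.5284.
Δq = 14.2597 − 11.4063 = 2.8534; wedge = 148.5 − 126.5284 = 21.9716.
The triangle = ½ × 2.8534 × 21.9716 = 31.35.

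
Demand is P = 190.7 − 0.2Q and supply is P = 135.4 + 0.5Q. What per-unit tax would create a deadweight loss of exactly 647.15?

Competitive equilibrium: 190.7 − 0.2Q = 135.4 + 0.5Q → Q* = 79, P* = 174.9.
A tax t gives ΔQ = t/0.7 and wedge t, so DWL = t²/1.4.
t²/1.4 = 647.15 → t² = 906.01 → t = 30.1.

30.1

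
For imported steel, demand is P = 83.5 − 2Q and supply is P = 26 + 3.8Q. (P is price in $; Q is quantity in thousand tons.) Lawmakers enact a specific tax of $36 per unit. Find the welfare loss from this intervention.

$111.72 thousand

Competitive equilibrium: 83.5 − 2Q = 26 + 3.8Q → Q* = 9.9138, P* = 63.6724.
With the tax, the buyer price exceeds the seller price by 36: (83.5 − 2Q) − (26 + 3.8Q) = 36 → Q' = 3.7069.
ΔQ = 9.9138 − 3.7069 = 6.2069; the wedge equals the tax, 36.
DWL = ½ × 6.2069 × 36 = $111.72 thousand.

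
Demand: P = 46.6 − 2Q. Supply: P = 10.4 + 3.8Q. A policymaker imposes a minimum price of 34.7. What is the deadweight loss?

0.25

Competitive equilibrium: 46.6 − 2Q = 10.4 + 3.8Q → Q* = 6.2414, P* = 34.1172.
At the floor P = 34.7, quantity demanded = (46.6 − 34.7)/2 = 5.95.
Sellers' marginal cost at Q' = 5.95: 10.4 + 3.8·5.95 = 33.01.
ΔQ = 6.2414 − 5.95 = 0.2914; wedge = 34.7 − 33.01 = 1.69.
Deadweight loss = ½ × 0.2914 × 1.69 = 0.25.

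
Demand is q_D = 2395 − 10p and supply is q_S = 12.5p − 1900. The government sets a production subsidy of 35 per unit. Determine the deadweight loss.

3402.78

In inverse form: demand p = 239.5 − 0.1q, supply p = 152 + 0.08q.
Competitive equilibrium: 239.5 − 0.1q = 152 + 0.08q → q* = 486.1111, p* = 190.8889.
The subsidy lowers effective supply by 35: p = 117 + 0.08q.
New quantity: 239.5 − 0.1q = 117 + 0.08q → q' = 680.5556.
Overproduction Δq = 680.5556 − 486.1111 = 194.4445; wedge = subsidy = 35.
The triangle = ½ × 194.4445 × 35 = 3402.78.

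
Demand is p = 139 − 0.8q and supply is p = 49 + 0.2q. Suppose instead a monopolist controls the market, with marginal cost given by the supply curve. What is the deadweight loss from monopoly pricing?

Competitive equilibrium: 139 − 0.8q = 49 + 0.2q → q* = 90, p* = 67.
Marginal revenue: MR = 139 − 1.6q. Set MR = MC: 139 − 1.6q = 49 + 0.2q → q_m = 50.
Price p_m = 139 − 0.8·50 = 99; MC(q_m) = 49 + 0.2·50 = 59.
Competitive q* = 90, so Δq = 40; wedge = 99 − 59 = 40.
DWL = ½ × 40 × 40 = 800.

800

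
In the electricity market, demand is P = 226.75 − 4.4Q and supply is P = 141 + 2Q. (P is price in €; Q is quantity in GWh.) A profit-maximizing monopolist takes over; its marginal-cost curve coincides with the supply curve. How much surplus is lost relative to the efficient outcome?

€95.35

Competitive equilibrium: 226.75 − 4.4Q = 141 + 2Q → Q* = 13.3984, P* = 167.7969.
Marginal revenue: MR = 226.75 − 8.8Q. Set MR = MC: 226.75 − 8.8Q = 141 + 2Q → Q_m = 7.9398.
Price P_m = 226.75 − 4.4·7.9398 = 191.8149; MC(Q_m) = 141 + 2·7.9398 = 156.8796.
Competitive Q* = 13.3984, so ΔQ = 5.4586; wedge = 191.8149 − 156.8796 = 34.9353.
Deadweight loss = ½ × 5.4586 × 34.9353 = €95.35.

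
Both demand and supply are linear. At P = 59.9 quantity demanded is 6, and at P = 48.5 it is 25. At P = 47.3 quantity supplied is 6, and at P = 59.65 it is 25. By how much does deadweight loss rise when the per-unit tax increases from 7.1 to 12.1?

Demand slope = (48.5 − 59.9)/(25 − 6) = −0.6, so P = 63.5 − 0.6Q.
Supply slope = (59.65 − 47.3)/(25 − 6) = 0.65, so P = 43.4 + 0.65Q.
Competitive equilibrium: 63.5 − 0.6Q = 43.4 + 0.65Q → Q* = 16.08, P* = 53.852.
For a per-unit tax t: ΔQ = t/1.25, so DWL = ½·t·(t/1.25) = t²/2.5.
At t = 7.1: DWL = 20.164. At t = 12.1: DWL = 58.564.
Increase = 58.564 − 20.164 = 38.40.

38.40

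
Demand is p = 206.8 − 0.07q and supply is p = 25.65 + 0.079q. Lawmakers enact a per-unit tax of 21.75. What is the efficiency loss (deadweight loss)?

1587.46

Competitive equilibrium: 206.8 − 0.07q = 25.65 + 0.079q → q* = 1215.7718, p* = 121.696.
With the tax, the buyer price exceeds the seller price by 21.75: (206.8 − 0.07q) − (25.65 + 0.079q) = 21.75 → q' = 1069.7987.
Δq = 1215.7718 − 1069.7987 = 145.9731; the wedge equals the tax, 21.75.
The triangle = ½ × 145.9731 × 21.75 = 1587.46.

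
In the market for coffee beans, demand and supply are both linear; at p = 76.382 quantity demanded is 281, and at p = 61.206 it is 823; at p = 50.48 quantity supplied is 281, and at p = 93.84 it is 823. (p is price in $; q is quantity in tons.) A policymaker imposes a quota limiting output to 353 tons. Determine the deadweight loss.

Demand slope = (61.206 − 76.382)/(823 − 281) = −0.028, so p = 84.25 − 0.028q.
Supply slope = (93.84 − 50.48)/(823 − 281) = 0.08, so p = 28 + 0.08q.
Competitive equilibrium: 84.25 − 0.028q = 28 + 0.08q → q* = 520.8333, p* = 69.6667.
At q = 353: demand price = 84.25 − 0.028·353 = 74.366; supply price = 28 + 0.08·353 = 56.24.
Δq = 520.8333 − 353 = 167.8333; wedge = 74.366 − 56.24 = 18.126.
Welfare loss = ½ × 167.8333 × 18.126 = $1521.07.

$1521.07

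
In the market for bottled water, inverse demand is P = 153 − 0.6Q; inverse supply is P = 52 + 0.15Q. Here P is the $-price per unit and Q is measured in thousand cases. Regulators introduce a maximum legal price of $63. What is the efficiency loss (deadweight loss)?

$1410.67 thousand

Competitive equilibrium: 153 − 0.6Q = 52 + 0.15Q → Q* = 134.6667, P* = 72.2.
At the ceiling P = 63, quantity supplied = (63 − 52)/0.15 = 73.3333.
Willingness to pay at Q' = 73.3333: 153 − 0.6·73.3333 = 109.
ΔQ = 134.6667 − 73.3333 = 61.3334; wedge = 109 − 63 = 46.
The triangle = ½ × 61.3334 × 46 = $1410.67 thousand.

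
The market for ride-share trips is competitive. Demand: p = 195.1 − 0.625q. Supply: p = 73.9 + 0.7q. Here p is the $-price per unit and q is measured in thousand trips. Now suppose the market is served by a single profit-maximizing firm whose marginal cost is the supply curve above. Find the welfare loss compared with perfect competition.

$569.44 thousand

Competitive equilibrium: 195.1 − 0.625q = 73.9 + 0.7q → q* = 91.4717, p* = 137.9302.
Marginal revenue: MR = 195.1 − 1.25q. Set MR = MC: 195.1 − 1.25q = 73.9 + 0.7q → q_m = 62.1538.
Price p_m = 195.1 − 0.625·62.1538 = 156.2539; MC(q_m) = 73.9 + 0.7·62.1538 = 117.4077.
Competitive q* = 91.4717, so Δq = 29.3179; wedge = 156.2539 − 117.4077 = 38.8462.
Welfare loss = ½ × 29.3179 × 38.8462 = $569.44 thousand.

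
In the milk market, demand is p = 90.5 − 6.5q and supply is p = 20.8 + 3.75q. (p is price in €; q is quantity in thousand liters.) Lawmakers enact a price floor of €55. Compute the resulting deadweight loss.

Competitive equilibrium: 90.5 − 6.5q = 20.8 + 3.75q → q* = 6.8, p* = 46.3.
At the floor p = 55, quantity demanded = (90.5 − 55)/6.5 = 5.4615.
Sellers' marginal cost at q' = 5.4615: 20.8 + 3.75·5.4615 = 41.2806.
Δq = 6.8 − 5.4615 = 1.3385; wedge = 55 − 41.2806 = 13.7194.
Deadweight loss = ½ × 1.3385 × 13.7194 = €9.18 thousand.

€9.18 thousand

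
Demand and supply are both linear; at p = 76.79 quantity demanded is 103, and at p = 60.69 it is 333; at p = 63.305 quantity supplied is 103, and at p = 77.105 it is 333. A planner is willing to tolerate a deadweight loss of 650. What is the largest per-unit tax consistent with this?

13

Demand slope = (60.69 − 76.79)/(333 − 103) = −0.07, so p = 84 − 0.07q.
Supply slope = (77.105 − 63.305)/(333 − 103) = 0.06, so p = 57.125 + 0.06q.
Competitive equilibrium: 84 − 0.07q = 57.125 + 0.06q → q* = 206.7308, p* = 69.5288.
A tax t gives Δq = t/0.13 and wedge t, so DWL = t²/0.26.
t²/0.26 = 650 → t² = 169 → t = 13.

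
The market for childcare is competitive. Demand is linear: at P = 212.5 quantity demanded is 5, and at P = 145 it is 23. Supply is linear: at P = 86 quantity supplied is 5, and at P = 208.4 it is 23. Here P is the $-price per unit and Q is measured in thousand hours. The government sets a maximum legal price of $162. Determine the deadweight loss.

Demand slope = (145 − 212.5)/(23 − 5) = −3.75, so P = 231.25 − 3.75Q.
Supply slope = (208.4 − 86)/(23 − 5) = 6.8, so P = 52 + 6.8Q.
Competitive equilibrium: 231.25 − 3.75Q = 52 + 6.8Q → Q* = 16.9905, P* = 167.5355.
At the ceiling P = 162, quantity supplied = (162 − 52)/6.8 = 16.1765.
Willingness to pay at Q' = 16.1765: 231.25 − 3.75·16.1765 = 170.5881.
ΔQ = 16.9905 − 16.1765 = 0.814; wedge = 170.5881 − 162 = 8.5881.
DWL = ½ × 0.814 × 8.5881 = $3.50 thousand.

$3.50 thousand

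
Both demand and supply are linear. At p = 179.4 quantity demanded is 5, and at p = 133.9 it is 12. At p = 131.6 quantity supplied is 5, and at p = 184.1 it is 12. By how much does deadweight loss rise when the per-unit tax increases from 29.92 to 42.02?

31.09

Demand slope = (133.9 − 179.4)/(12 − 5) = −6.5, so p = 211.9 − 6.5q.
Supply slope = (184.1 − 131.6)/(12 − 5) = 7.5, so p = 94.1 + 7.5q.
Competitive equilibrium: 211.9 − 6.5q = 94.1 + 7.5q → q* = 8.4143, p* = 157.2071.
For a per-unit tax t: Δq = t/14, so DWL = ½·t·(t/14) = t²/28.
At t = 29.92: DWL = 31.972. At t = 42.02: DWL = 63.06.
Increase = 63.06 − 31.972 = 31.09.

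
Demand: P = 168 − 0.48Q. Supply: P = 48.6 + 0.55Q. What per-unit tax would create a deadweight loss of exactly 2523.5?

Competitive equilibrium: 168 − 0.48Q = 48.6 + 0.55Q → Q* = 115.9223, P* = 112.3573.
A tax t gives ΔQ = t/1.03 and wedge t, so DWL = t²/2.06.
t²/2.06 = 2523.5 → t² = 5198.41 → t = 72.1.

72.1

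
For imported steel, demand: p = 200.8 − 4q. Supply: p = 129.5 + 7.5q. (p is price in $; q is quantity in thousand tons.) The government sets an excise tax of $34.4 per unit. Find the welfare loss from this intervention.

Competitive equilibrium: 200.8 − 4q = 129.5 + 7.5q → q* = 6.2, p* = 176.
With the tax, the buyer price exceeds the seller price by 34.4: (200.8 − 4q) − (129.5 + 7.5q) = 34.4 → q' = 3.2087.
Δq = 6.2 − 3.2087 = 2.9913; the wedge equals the tax, 34.4.
Welfare loss = ½ × 2.9913 × 34.4 = $51.45 thousand.

$51.45 thousand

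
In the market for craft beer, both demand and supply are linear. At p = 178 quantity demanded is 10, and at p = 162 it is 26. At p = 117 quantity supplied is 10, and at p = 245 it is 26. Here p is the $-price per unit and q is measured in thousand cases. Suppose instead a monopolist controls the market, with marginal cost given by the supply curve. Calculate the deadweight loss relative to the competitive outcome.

$12.67 thousand

Demand slope = (162 − 178)/(26 − 10) = −1, so p = 188 − q.
Supply slope = (245 − 117)/(26 − 10) = 8, so p = 37 + 8q.
Competitive equilibrium: 188 − q = 37 + 8q → q* = 16.7778, p* = 171.2222.
Marginal revenue: MR = 188 − 2q. Set MR = MC: 188 − 2q = 37 + 8q → q_m = 15.1.
Price p_m = 188 − 1·15.1 = 172.9; MC(q_m) = 37 + 8·15.1 = 157.8.
Competitive q* = 16.7778, so Δq = 1.6778; wedge = 172.9 − 157.8 = 15.1.
Welfare loss = ½ × 1.6778 × 15.1 = $12.67 thousand.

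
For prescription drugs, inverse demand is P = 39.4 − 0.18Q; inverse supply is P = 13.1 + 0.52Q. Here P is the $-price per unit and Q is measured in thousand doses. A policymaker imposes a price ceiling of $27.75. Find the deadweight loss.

$30.92 thousand

Competitive equilibrium: 39.4 − 0.18Q = 13.1 + 0.52Q → Q* = 37.57143, P* = 32.63714.
At the ceiling P = 27.75, quantity supplied = (27.75 − 13.1)/0.52 = 28.17308.
Willingness to pay at Q' = 28.17308: 39.4 − 0.18·28.17308 = 34.32885.
ΔQ = 37.57143 − 28.17308 = 9.39835; wedge = 34.32885 − 27.75 = 6.57885.
The triangle = ½ × 9.39835 × 6.57885 = $30.92 thousand.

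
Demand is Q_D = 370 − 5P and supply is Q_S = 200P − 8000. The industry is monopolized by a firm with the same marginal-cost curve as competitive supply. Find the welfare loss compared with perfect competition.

687.58

In inverse form: demand P = 74 − 0.2Q, supply P = 40 + 0.005Q.
Competitive equilibrium: 74 − 0.2Q = 40 + 0.005Q → Q* = 165.8537, P* = 40.8293.
Marginal revenue: MR = 74 − 0.4Q. Set MR = MC: 74 − 0.4Q = 40 + 0.005Q → Q_m = 83.9506.
Price P_m = 74 − 0.2·83.9506 = 57.2099; MC(Q_m) = 40 + 0.005·83.9506 = 40.4198.
Competitive Q* = 165.8537, so ΔQ = 81.9031; wedge = 57.2099 − 40.4198 = 16.7901.
DWL = ½ × 81.9031 × 16.7901 = 687.58.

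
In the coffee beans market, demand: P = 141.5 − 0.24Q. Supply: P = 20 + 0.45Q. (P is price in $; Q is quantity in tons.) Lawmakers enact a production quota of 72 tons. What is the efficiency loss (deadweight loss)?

$3737.76

Competitive equilibrium: 141.5 − 0.24Q = 20 + 0.45Q → Q* = 176.087, P* = 99.2391.
At Q = 72: demand price = 141.5 − 0.24·72 = 124.22; supply price = 20 + 0.45·72 = 52.4.
ΔQ = 176.087 − 72 = 104.087; wedge = 124.22 − 52.4 = 71.82.
Deadweight loss = ½ × 104.087 × 71.82 = $3737.76.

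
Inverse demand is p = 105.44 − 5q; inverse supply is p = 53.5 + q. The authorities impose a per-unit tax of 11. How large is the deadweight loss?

Competitive equilibrium: 105.44 − 5q = 53.5 + q → q* = 8.6567, p* = 62.1567.
With the tax, the buyer price exceeds the seller price by 11: (105.44 − 5q) − (53.5 + q) = 11 → q' = 6.8233.
Δq = 8.6567 − 6.8233 = 1.8334; the wedge equals the tax, 11.
DWL = ½ × 1.8334 × 11 = 10.08.

10.08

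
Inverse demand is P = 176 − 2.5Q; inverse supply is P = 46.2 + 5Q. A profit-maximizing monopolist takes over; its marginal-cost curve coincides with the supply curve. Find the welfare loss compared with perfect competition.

70.20

Competitive equilibrium: 176 − 2.5Q = 46.2 + 5Q → Q* = 17.3067, P* = 132.7333.
Marginal revenue: MR = 176 − 5Q. Set MR = MC: 176 − 5Q = 46.2 + 5Q → Q_m = 12.98.
Price P_m = 176 − 2.5·12.98 = 143.55; MC(Q_m) = 46.2 + 5·12.98 = 111.1.
Competitive Q* = 17.3067, so ΔQ = 4.3267; wedge = 143.55 − 111.1 = 32.45.
Deadweight loss = ½ × 4.3267 × 32.45 = 70.20.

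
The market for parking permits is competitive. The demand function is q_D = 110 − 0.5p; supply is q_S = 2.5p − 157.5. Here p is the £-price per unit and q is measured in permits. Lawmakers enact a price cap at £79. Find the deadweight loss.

In inverse form: demand p = 220 − 2q, supply p = 63 + 0.4q.
Competitive equilibrium: 220 − 2q = 63 + 0.4q → q* = 65.4167, p* = 89.1667.
At the ceiling p = 79, quantity supplied = (79 − 63)/0.4 = 40.
Willingness to pay at q' = 40: 220 − 2·40 = 140.
Δq = 65.4167 − 40 = 25.4167; wedge = 140 − 79 = 61.
Welfare loss = ½ × 25.4167 × 61 = £775.21.

£775.21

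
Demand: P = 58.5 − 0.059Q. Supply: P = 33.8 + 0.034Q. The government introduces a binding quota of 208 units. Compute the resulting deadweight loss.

154.23

Competitive equilibrium: 58.5 − 0.059Q = 33.8 + 0.034Q → Q* = 265.5914, P* = 42.8301.
At Q = 208: demand price = 58.5 − 0.059·208 = 46.228; supply price = 33.8 + 0.034·208 = 40.872.
ΔQ = 265.5914 − 208 = 57.5914; wedge = 46.228 − 40.872 = 5.356.
The triangle = ½ × 57.5914 × 5.356 = 154.23.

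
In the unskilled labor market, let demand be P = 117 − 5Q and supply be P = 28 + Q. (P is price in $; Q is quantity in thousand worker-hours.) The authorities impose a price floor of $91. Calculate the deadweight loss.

$278.40 thousand

Competitive equilibrium: 117 − 5Q = 28 + Q → Q* = 14.8333, P* = 42.8333.
At the floor P = 91, quantity demanded = (117 − 91)/5 = 5.2.
Sellers' marginal cost at Q' = 5.2: 28 + 1·5.2 = 33.2.
ΔQ = 14.8333 − 5.2 = 9.6333; wedge = 91 − 33.2 = 57.8.
Deadweight loss = ½ × 9.6333 × 57.8 = $278.40 thousand.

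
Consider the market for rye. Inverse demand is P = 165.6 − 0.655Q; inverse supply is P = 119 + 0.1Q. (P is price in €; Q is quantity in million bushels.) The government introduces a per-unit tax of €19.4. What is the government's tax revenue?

€698.91 million

Competitive equilibrium: 165.6 − 0.655Q = 119 + 0.1Q → Q* = 61.7219, P* = 125.1722.
With the tax, the buyer price exceeds the seller price by 19.4: (165.6 − 0.655Q) − (119 + 0.1Q) = 19.4 → Q' = 36.0265.
Tax revenue = 19.4 × 36.0265 = €698.91 million.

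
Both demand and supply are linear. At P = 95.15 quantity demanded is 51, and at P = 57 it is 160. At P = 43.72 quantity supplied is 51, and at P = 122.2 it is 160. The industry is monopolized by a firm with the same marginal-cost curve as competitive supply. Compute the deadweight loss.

318.98

Demand slope = (57 − 95.15)/(160 − 51) = −0.35, so P = 113 − 0.35Q.
Supply slope = (122.2 − 43.72)/(160 − 51) = 0.72, so P = 7 + 0.72Q.
Competitive equilibrium: 113 − 0.35Q = 7 + 0.72Q → Q* = 99.06542, P* = 78.3271.
Marginal revenue: MR = 113 − 0.7Q. Set MR = MC: 113 − 0.7Q = 7 + 0.72Q → Q_m = 74.64789.
Price P_m = 113 − 0.35·74.64789 = 86.87324; MC(Q_m) = 7 + 0.72·74.64789 = 60.74648.
Competitive Q* = 99.06542, so ΔQ = 24.41753; wedge = 86.87324 − 60.74648 = 26.12676.
The triangle = ½ × 24.41753 × 26.12676 = 318.98.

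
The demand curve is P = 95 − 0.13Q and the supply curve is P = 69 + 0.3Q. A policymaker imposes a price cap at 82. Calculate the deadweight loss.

Competitive equilibrium: 95 − 0.13Q = 69 + 0.3Q → Q* = 60.4651, P* = 87.1395.
At the ceiling P = 82, quantity supplied = (82 − 69)/0.3 = 43.3333.
Willingness to pay at Q' = 43.3333: 95 − 0.13·43.3333 = 89.3667.
ΔQ = 60.4651 − 43.3333 = 17.1318; wedge = 89.3667 − 82 = 7.3667.
The triangle = ½ × 17.1318 × 7.3667 = 63.10.

63.10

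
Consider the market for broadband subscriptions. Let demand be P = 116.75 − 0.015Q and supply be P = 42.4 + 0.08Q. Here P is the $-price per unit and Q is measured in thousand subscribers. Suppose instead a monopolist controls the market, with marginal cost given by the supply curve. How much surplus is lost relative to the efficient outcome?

$541.01 thousand

Competitive equilibrium: 116.75 − 0.015Q = 42.4 + 0.08Q → Q* = 782.6316, P* = 105.0105.
Marginal revenue: MR = 116.75 − 0.03Q. Set MR = MC: 116.75 − 0.03Q = 42.4 + 0.08Q → Q_m = 675.9091.
Price P_m = 116.75 − 0.015·675.9091 = 106.6114; MC(Q_m) = 42.4 + 0.08·675.9091 = 96.4727.
Competitive Q* = 782.6316, so ΔQ = 106.7225; wedge = 106.6114 − 96.4727 = 10.1387.
Welfare loss = ½ × 106.7225 × 10.1387 = $541.01 thousand.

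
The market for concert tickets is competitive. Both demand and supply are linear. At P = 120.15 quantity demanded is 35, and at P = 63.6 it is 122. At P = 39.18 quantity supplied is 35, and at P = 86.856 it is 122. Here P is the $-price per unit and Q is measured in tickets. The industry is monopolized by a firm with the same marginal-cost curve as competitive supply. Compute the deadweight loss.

$779.90

Demand slope = (63.6 − 120.15)/(122 − 35) = −0.65, so P = 142.9 − 0.65Q.
Supply slope = (86.856 − 39.18)/(122 − 35) = 0.548, so P = 20 + 0.548Q.
Competitive equilibrium: 142.9 − 0.65Q = 20 + 0.548Q → Q* = 102.5876, P* = 76.218.
Marginal revenue: MR = 142.9 − 1.3Q. Set MR = MC: 142.9 − 1.3Q = 20 + 0.548Q → Q_m = 66.5043.
Price P_m = 142.9 − 0.65·66.5043 = 99.6722; MC(Q_m) = 20 + 0.548·66.5043 = 56.4444.
Competitive Q* = 102.5876, so ΔQ = 36.0833; wedge = 99.6722 − 56.4444 = 43.2278.
Deadweight loss = ½ × 36.0833 × 43.2278 = $779.90.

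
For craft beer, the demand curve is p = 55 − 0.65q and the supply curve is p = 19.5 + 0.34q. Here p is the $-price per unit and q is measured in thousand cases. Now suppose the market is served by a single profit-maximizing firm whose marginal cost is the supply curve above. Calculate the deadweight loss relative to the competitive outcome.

$99.98 thousand

Competitive equilibrium: 55 − 0.65q = 19.5 + 0.34q → q* = 35.8586, p* = 31.6919.
Marginal revenue: MR = 55 − 1.3q. Set MR = MC: 55 − 1.3q = 19.5 + 0.34q → q_m = 21.6463.
Price p_m = 55 − 0.65·21.6463 = 40.9299; MC(q_m) = 19.5 + 0.34·21.6463 = 26.8597.
Competitive q* = 35.8586, so Δq = 14.2123; wedge = 40.9299 − 26.8597 = 14.0702.
Welfare loss = ½ × 14.2123 × 14.0702 = $99.98 thousand.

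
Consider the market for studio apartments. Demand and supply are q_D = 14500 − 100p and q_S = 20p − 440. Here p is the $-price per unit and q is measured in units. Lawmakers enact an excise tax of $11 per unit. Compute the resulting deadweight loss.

$1008.33

In inverse form: demand p = 145 − 0.01q, supply p = 22 + 0.05q.
Competitive equilibrium: 145 − 0.01q = 22 + 0.05q → q* = 2050, p* = 124.5.
With the tax, the buyer price exceeds the seller price by 11: (145 − 0.01q) − (22 + 0.05q) = 11 → q' = 1866.6667.
Δq = 2050 − 1866.6667 = 183.3333; the wedge equals the tax, 11.
The triangle = ½ × 183.3333 × 11 = $1008.33.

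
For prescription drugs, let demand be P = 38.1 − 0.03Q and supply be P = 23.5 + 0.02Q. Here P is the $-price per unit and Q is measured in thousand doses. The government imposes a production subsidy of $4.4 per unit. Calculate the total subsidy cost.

$1672 thousand

Competitive equilibrium: 38.1 − 0.03Q = 23.5 + 0.02Q → Q* = 292, P* = 29.34.
The subsidy lowers effective supply by 4.4: P = 19.1 + 0.02Q.
New quantity: 38.1 − 0.03Q = 19.1 + 0.02Q → Q' = 380.
Total subsidy cost = 4.4 × 380 = $1672 thousand.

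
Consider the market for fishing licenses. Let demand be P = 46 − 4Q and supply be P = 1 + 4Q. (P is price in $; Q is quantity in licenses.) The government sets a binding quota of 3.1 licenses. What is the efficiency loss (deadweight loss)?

Competitive equilibrium: 46 − 4Q = 1 + 4Q → Q* = 5.625, P* = 23.5.
At Q = 3.1: demand price = 46 − 4·3.1 = 33.6; supply price = 1 + 4·3.1 = 13.4.
ΔQ = 5.625 − 3.1 = 2.525; wedge = 33.6 − 13.4 = 20.2.
Welfare loss = ½ × 2.525 × 20.2 = $25.50.

$25.50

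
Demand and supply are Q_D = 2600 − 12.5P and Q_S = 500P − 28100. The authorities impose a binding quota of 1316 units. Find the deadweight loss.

In inverse form: demand P = 208 − 0.08Q, supply P = 56.2 + 0.002Q.
Competitive equilibrium: 208 − 0.08Q = 56.2 + 0.002Q → Q* = 1851.2195, P* = 59.9024.
At Q = 1316: demand price = 208 − 0.08·1316 = 102.72; supply price = 56.2 + 0.002·1316 = 58.832.
ΔQ = 1851.2195 − 1316 = 535.2195; wedge = 102.72 − 58.832 = 43.888.
Deadweight loss = ½ × 535.2195 × 43.888 = 11744.86.

11744.86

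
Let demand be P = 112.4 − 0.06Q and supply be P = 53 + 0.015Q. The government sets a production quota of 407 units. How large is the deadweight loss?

5558.44

Competitive equilibrium: 112.4 − 0.06Q = 53 + 0.015Q → Q* = 792, P* = 64.88.
At Q = 407: demand price = 112.4 − 0.06·407 = 87.98; supply price = 53 + 0.015·407 = 59.105.
ΔQ = 792 − 407 = 385; wedge = 87.98 − 59.105 = 28.875.
The triangle = ½ × 385 × 28.875 = 5558.44.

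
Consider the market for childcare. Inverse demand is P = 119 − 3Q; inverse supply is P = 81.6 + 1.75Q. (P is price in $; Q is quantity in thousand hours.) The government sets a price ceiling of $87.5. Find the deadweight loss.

$48.14 thousand

Competitive equilibrium: 119 − 3Q = 81.6 + 1.75Q → Q* = 7.8737, P* = 95.3789.
At the ceiling P = 87.5, quantity supplied = (87.5 − 81.6)/1.75 = 3.3714.
Willingness to pay at Q' = 3.3714: 119 − 3·3.3714 = 108.8858.
ΔQ = 7.8737 − 3.3714 = 4.5023; wedge = 108.8858 − 87.5 = 21.3858.
DWL = ½ × 4.5023 × 21.3858 = $48.14 thousand.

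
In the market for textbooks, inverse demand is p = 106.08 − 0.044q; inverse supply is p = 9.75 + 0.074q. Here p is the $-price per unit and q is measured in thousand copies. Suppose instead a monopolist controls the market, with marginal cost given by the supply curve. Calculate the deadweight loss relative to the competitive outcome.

$2900.59 thousand

Competitive equilibrium: 106.08 − 0.044q = 9.75 + 0.074q → q* = 816.3559, p* = 70.1603.
Marginal revenue: MR = 106.08 − 0.088q. Set MR = MC: 106.08 − 0.088q = 9.75 + 0.074q → q_m = 594.6296.
Price p_m = 106.08 − 0.044·594.6296 = 79.9163; MC(q_m) = 9.75 + 0.074·594.6296 = 53.7526.
Competitive q* = 816.3559, so Δq = 221.7263; wedge = 79.9163 − 53.7526 = 26.1637.
The triangle = ½ × 221.7263 × 26.1637 = $2900.59 thousand.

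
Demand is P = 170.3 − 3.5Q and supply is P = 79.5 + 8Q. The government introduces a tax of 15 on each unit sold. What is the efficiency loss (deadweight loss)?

Competitive equilibrium: 170.3 − 3.5Q = 79.5 + 8Q → Q* = 7.8957, P* = 142.6652.
With the tax, the buyer price exceeds the seller price by 15: (170.3 − 3.5Q) − (79.5 + 8Q) = 15 → Q' = 6.5913.
ΔQ = 7.8957 − 6.5913 = 1.3044; the wedge equals the tax, 15.
DWL = ½ × 1.3044 × 15 = 9.78.

9.78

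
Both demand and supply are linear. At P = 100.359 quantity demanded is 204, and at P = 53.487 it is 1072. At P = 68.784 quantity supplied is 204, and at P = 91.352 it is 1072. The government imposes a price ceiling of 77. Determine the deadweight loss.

Demand slope = (53.487 − 100.359)/(1072 − 204) = −0.054, so P = 111.375 − 0.054Q.
Supply slope = (91.352 − 68.784)/(1072 − 204) = 0.026, so P = 63.48 + 0.026Q.
Competitive equilibrium: 111.375 − 0.054Q = 63.48 + 0.026Q → Q* = 598.6875, P* = 79.0459.
At the ceiling P = 77, quantity supplied = (77 − 63.48)/0.026 = 520.
Willingness to pay at Q' = 520: 111.375 − 0.054·520 = 83.295.
ΔQ = 598.6875 − 520 = 78.6875; wedge = 83.295 − 77 = 6.295.
Deadweight loss = ½ × 78.6875 × 6.295 = 247.67.

247.67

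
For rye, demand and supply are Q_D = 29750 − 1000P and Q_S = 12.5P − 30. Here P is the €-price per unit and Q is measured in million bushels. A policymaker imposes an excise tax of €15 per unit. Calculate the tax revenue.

€2287.04 million

In inverse form: demand P = 29.75 − 0.001Q, supply P = 2.4 + 0.08Q.
Competitive equilibrium: 29.75 − 0.001Q = 2.4 + 0.08Q → Q* = 337.6543, P* = 29.4123.
With the tax, the buyer price exceeds the seller price by 15: (29.75 − 0.001Q) − (2.4 + 0.08Q) = 15 → Q' = 152.4691.
Tax revenue = 15 × 152.4691 = €2287.04 million.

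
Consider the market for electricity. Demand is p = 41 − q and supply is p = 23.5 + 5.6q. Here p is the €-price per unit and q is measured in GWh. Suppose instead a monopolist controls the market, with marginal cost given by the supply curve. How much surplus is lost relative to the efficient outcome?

€0.40

Competitive equilibrium: 41 − q = 23.5 + 5.6q → q* = 2.6515, p* = 38.3485.
Marginal revenue: MR = 41 − 2q. Set MR = MC: 41 − 2q = 23.5 + 5.6q → q_m = 2.3026.
Price p_m = 41 − 1·2.3026 = 38.6974; MC(q_m) = 23.5 + 5.6·2.3026 = 36.3946.
Competitive q* = 2.6515, so Δq = 0.3489; wedge = 38.6974 − 36.3946 = 2.3028.
Deadweight loss = ½ × 0.3489 × 2.3028 = €0.40.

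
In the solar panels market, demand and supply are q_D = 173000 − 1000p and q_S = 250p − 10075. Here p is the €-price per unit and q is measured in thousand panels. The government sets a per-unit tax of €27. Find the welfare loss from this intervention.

In inverse form: demand p = 173 − 0.001q, supply p = 40.3 + 0.004q.
Competitive equilibrium: 173 − 0.001q = 40.3 + 0.004q → q* = 26540, p* = 146.46.
With the tax, the buyer price exceeds the seller price by 27: (173 − 0.001q) − (40.3 + 0.004q) = 27 → q' = 21140.
Δq = 26540 − 21140 = 5400; the wedge equals the tax, 27.
Deadweight loss = ½ × 5400 × 27 = €72900 thousand.

€72900 thousand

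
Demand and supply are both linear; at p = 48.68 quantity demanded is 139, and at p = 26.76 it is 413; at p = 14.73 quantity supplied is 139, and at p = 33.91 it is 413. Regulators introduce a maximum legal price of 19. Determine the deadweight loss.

2050.13

Demand slope = (26.76 − 48.68)/(413 − 139) = −0.08, so p = 59.8 − 0.08q.
Supply slope = (33.91 − 14.73)/(413 − 139) = 0.07, so p = 5 + 0.07q.
Competitive equilibrium: 59.8 − 0.08q = 5 + 0.07q → q* = 365.3333, p* = 30.5733.
At the ceiling p = 19, quantity supplied = (19 − 5)/0.07 = 200.
Willingness to pay at q' = 200: 59.8 − 0.08·200 = 43.8.
Δq = 365.3333 − 200 = 165.3333; wedge = 43.8 − 19 = 24.8.
DWL = ½ × 165.3333 × 24.8 = 2050.13.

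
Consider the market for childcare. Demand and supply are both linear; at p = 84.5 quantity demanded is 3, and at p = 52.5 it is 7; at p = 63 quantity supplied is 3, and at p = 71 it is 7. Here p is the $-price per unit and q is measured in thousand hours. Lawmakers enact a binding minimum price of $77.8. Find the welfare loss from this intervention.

Demand slope = (52.5 − 84.5)/(7 − 3) = −8, so p = 108.5 − 8q.
Supply slope = (71 − 63)/(7 − 3) = 2, so p = 57 + 2q.
Competitive equilibrium: 108.5 − 8q = 57 + 2q → q* = 5.15, p* = 67.3.
At the floor p = 77.8, quantity demanded = (108.5 − 77.8)/8 = 3.8375.
Sellers' marginal cost at q' = 3.8375: 57 + 2·3.8375 = 64.675.
Δq = 5.15 − 3.8375 = 1.3125; wedge = 77.8 − 64.675 = 13.125.
DWL = ½ × 1.3125 × 13.125 = $8.61 thousand.

$8.61 thousand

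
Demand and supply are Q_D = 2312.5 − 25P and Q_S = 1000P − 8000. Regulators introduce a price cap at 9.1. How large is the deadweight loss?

In inverse form: demand P = 92.5 − 0.04Q, supply P = 8 + 0.001Q.
Competitive equilibrium: 92.5 − 0.04Q = 8 + 0.001Q → Q* = 2060.9756, P* = 10.061.
At the ceiling P = 9.1, quantity supplied = (9.1 − 8)/0.001 = 1100.
Willingness to pay at Q' = 1100: 92.5 − 0.04·1100 = 48.5.
ΔQ = 2060.9756 − 1100 = 960.9756; wedge = 48.5 − 9.1 = 39.4.
Deadweight loss = ½ × 960.9756 × 39.4 = 18931.22.

18931.22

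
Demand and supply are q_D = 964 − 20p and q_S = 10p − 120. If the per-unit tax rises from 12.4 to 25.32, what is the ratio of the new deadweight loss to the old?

4.170

In inverse form: demand p = 48.2 − 0.05q, supply p = 12 + 0.1q.
Competitive equilibrium: 48.2 − 0.05q = 12 + 0.1q → q* = 241.3333, p* = 36.1333.
For a per-unit tax t: Δq = t/0.15, so DWL = ½·t·(t/0.15) = t²/0.3.
At t = 12.4: DWL = 512.533. At t = 25.32: DWL = 2137.008.
Ratio = (25.32/12.4)² = 4.170.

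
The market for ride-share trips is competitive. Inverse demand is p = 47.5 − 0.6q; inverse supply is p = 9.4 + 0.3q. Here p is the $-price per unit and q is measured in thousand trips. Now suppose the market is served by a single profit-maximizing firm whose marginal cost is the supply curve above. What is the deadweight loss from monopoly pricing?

$129.032 thousand

Competitive equilibrium: 47.5 − 0.6q = 9.4 + 0.3q → q* = 42.3333, p* = 22.1.
Marginal revenue: MR = 47.5 − 1.2q. Set MR = MC: 47.5 − 1.2q = 9.4 + 0.3q → q_m = 25.4.
Price p_m = 47.5 − 0.6·25.4 = 32.26; MC(q_m) = 9.4 + 0.3·25.4 = 17.02.
Competitive q* = 42.3333, so Δq = 16.9333; wedge = 32.26 − 17.02 = 15.24.
DWL = ½ × 16.9333 × 15.24 = $129.032 thousand.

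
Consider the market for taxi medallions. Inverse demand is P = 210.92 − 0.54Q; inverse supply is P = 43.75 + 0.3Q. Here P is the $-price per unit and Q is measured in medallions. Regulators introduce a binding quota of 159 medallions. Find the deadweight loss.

$672.40

Competitive equilibrium: 210.92 − 0.54Q = 43.75 + 0.3Q → Q* = 199.0119, P* = 103.4536.
At Q = 159: demand price = 210.92 − 0.54·159 = 125.06; supply price = 43.75 + 0.3·159 = 91.45.
ΔQ = 199.0119 − 159 = 40.0119; wedge = 125.06 − 91.45 = 33.61.
Deadweight loss = ½ × 40.0119 × 33.61 = $672.40.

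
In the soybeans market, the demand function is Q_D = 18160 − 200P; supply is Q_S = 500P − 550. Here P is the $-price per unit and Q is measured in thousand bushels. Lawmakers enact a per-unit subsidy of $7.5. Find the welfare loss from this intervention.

In inverse form: demand P = 90.8 − 0.005Q, supply P = 1.1 + 0.002Q.
Competitive equilibrium: 90.8 − 0.005Q = 1.1 + 0.002Q → Q* = 12814.2857, P* = 26.7286.
The subsidy lowers effective supply by 7.5: P = 0.002Q − 6.4.
New quantity: 90.8 − 0.005Q = 0.002Q − 6.4 → Q' = 13885.7143.
Overproduction ΔQ = 13885.7143 − 12814.2857 = 1071.4286; wedge = subsidy = 7.5.
Welfare loss = ½ × 1071.4286 × 7.5 = $4017.86 thousand.

$4017.86 thousand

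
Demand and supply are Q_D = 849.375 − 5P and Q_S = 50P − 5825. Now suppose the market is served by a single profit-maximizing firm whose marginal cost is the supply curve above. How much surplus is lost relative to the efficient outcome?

1468.20

In inverse form: demand P = 169.875 − 0.2Q, supply P = 116.5 + 0.02Q.
Competitive equilibrium: 169.875 − 0.2Q = 116.5 + 0.02Q → Q* = 242.61364, P* = 121.35227.
Marginal revenue: MR = 169.875 − 0.4Q. Set MR = MC: 169.875 − 0.4Q = 116.5 + 0.02Q → Q_m = 127.08333.
Price P_m = 169.875 − 0.2·127.08333 = 144.45833; MC(Q_m) = 116.5 + 0.02·127.08333 = 119.04167.
Competitive Q* = 242.61364, so ΔQ = 115.53031; wedge = 144.45833 − 119.04167 = 25.41666.
DWL = ½ × 115.53031 × 25.41666 = 1468.20.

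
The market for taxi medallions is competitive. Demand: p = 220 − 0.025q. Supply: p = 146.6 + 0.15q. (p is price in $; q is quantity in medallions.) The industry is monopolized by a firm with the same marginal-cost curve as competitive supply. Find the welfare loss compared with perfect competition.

Competitive equilibrium: 220 − 0.025q = 146.6 + 0.15q → q* = 419.4286, p* = 209.5143.
Marginal revenue: MR = 220 − 0.05q. Set MR = MC: 220 − 0.05q = 146.6 + 0.15q → q_m = 367.
Price p_m = 220 − 0.025·367 = 210.825; MC(q_m) = 146.6 + 0.15·367 = 201.65.
Competitive q* = 419.4286, so Δq = 52.4286; wedge = 210.825 − 201.65 = 9.175.
DWL = ½ × 52.4286 × 9.175 = $240.52.

$240.52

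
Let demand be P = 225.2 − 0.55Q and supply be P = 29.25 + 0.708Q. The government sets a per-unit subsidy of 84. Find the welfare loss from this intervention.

2804.45

Competitive equilibrium: 225.2 − 0.55Q = 29.25 + 0.708Q → Q* = 155.7631, P* = 139.5303.
The subsidy lowers effective supply by 84: P = 0.708Q − 54.75.
New quantity: 225.2 − 0.55Q = 0.708Q − 54.75 → Q' = 222.5358.
Overproduction ΔQ = 222.5358 − 155.7631 = 66.7727; wedge = subsidy = 84.
Welfare loss = ½ × 66.7727 × 84 = 2804.45.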